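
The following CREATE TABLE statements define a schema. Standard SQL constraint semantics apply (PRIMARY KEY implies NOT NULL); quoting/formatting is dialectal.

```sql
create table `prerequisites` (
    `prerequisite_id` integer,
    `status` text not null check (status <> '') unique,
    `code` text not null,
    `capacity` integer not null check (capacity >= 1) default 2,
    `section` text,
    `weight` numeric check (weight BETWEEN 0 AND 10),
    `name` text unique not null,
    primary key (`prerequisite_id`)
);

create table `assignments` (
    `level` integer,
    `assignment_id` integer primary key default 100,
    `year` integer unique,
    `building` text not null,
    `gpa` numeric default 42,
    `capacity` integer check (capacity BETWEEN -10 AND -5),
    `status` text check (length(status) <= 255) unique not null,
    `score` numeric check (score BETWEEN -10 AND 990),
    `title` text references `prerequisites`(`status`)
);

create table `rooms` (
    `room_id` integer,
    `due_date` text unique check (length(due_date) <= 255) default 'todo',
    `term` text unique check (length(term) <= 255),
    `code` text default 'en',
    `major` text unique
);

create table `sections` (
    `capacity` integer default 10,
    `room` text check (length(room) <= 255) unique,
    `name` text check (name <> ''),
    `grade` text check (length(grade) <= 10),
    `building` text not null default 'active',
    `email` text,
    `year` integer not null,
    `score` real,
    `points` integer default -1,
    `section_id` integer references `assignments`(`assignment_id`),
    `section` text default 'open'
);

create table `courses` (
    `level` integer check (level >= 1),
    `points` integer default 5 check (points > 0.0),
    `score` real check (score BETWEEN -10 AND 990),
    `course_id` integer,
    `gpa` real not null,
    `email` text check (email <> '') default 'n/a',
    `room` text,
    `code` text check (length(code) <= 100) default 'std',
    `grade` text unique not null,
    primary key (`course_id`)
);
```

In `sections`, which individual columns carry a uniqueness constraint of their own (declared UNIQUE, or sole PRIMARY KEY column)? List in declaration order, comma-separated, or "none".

room

- capacity: no UNIQUE or single-column PK constraint.
- room: declared UNIQUE → unique.
- name: no UNIQUE or single-column PK constraint.
- grade: no UNIQUE or single-column PK constraint.
- building: no UNIQUE or single-column PK constraint.
- email: no UNIQUE or single-column PK constraint.
- year: no UNIQUE or single-column PK constraint.
- score: no UNIQUE or single-column PK constraint.
- points: no UNIQUE or single-column PK constraint.
- section_id: no UNIQUE or single-column PK constraint.
- section: no UNIQUE or single-column PK constraint.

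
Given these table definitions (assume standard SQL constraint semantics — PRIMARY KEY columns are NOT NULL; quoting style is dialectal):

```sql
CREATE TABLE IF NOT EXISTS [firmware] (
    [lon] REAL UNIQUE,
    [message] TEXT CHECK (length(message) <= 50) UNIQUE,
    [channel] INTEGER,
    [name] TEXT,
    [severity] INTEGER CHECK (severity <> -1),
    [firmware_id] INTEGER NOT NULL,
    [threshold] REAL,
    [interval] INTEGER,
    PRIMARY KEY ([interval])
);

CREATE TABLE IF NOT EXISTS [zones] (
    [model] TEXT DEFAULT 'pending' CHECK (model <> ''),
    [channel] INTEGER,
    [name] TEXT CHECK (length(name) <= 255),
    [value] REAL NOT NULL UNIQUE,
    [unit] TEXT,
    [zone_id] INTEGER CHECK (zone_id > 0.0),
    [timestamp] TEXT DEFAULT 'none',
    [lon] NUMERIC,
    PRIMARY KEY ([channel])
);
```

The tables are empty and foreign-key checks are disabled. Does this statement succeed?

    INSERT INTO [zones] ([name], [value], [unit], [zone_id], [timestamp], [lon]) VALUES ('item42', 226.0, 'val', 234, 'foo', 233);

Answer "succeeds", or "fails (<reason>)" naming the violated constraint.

fails (NOT NULL on channel)

channel is omitted from the column list and has no DEFAULT, so it would receive NULL.
But channel is part of the PRIMARY KEY (implied NOT NULL).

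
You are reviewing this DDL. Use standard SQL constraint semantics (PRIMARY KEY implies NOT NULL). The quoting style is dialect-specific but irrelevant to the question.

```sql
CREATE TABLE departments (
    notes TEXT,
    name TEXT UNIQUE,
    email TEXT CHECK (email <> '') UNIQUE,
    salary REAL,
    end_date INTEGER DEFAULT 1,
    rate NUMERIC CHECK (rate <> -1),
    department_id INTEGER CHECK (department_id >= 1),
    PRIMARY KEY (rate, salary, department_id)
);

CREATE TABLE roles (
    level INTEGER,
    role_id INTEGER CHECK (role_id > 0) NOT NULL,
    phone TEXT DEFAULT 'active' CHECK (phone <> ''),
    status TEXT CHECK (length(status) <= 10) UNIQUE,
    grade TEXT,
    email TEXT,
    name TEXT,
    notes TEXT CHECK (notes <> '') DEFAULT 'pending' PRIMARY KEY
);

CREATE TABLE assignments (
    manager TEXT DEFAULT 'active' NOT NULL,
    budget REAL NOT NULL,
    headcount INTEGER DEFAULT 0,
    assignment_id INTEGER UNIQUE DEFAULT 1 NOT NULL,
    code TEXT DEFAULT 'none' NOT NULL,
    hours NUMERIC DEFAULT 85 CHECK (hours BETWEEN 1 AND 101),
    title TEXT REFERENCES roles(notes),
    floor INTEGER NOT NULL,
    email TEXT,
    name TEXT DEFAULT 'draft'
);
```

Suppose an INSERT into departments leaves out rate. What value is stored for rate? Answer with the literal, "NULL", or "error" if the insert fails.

rate has no DEFAULT clause.
Omitting it would insert NULL, but it is part of the PRIMARY KEY, so the INSERT fails.

error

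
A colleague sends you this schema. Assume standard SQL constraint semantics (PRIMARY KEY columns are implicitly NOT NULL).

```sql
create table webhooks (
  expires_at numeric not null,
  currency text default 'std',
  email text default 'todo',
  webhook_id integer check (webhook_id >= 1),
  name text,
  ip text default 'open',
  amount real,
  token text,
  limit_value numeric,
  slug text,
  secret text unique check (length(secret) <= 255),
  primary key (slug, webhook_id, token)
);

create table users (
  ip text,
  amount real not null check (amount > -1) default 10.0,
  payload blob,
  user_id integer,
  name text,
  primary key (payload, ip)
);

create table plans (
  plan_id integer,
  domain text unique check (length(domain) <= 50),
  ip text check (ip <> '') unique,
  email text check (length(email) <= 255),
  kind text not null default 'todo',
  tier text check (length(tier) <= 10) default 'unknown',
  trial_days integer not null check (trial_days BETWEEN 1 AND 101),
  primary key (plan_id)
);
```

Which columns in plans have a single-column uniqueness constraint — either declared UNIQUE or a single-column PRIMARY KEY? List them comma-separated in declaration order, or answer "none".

- plan_id: single-column PRIMARY KEY → unique.
- domain: declared UNIQUE → unique.
- ip: declared UNIQUE → unique.
- email: no UNIQUE or single-column PK constraint.
- kind: no UNIQUE or single-column PK constraint.
- tier: no UNIQUE or single-column PK constraint.
- trial_days: no UNIQUE or single-column PK constraint.

plan_id, domain, ip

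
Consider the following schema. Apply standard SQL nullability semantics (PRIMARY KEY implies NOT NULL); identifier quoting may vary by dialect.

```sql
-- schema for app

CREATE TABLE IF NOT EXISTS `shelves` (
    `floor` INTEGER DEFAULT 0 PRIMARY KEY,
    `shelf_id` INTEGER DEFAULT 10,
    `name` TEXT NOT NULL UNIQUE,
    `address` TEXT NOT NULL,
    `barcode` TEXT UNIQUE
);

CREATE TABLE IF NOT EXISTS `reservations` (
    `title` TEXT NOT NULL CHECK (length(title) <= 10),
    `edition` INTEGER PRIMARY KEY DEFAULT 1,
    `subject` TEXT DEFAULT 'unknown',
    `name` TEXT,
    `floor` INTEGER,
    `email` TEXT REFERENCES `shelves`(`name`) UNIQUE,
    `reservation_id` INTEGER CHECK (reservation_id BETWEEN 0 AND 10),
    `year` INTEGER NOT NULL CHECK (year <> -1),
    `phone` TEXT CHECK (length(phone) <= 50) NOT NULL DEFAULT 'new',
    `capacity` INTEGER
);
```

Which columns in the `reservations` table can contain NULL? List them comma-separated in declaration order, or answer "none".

subject, name, floor, email, reservation_id, capacity

- title: declared NOT NULL → not nullable.
- edition: part of the PRIMARY KEY, which implies NOT NULL → not nullable.
- subject: DEFAULT only fills an omitted column; an explicit NULL is still allowed → nullable.
- name: no NOT NULL constraint applies → nullable.
- floor: no NOT NULL constraint applies → nullable.
- email: a foreign key column may be NULL unless separately constrained → nullable.
- reservation_id: CHECK does not forbid NULL (a CHECK constraint passes when its expression is NULL) → nullable.
- year: declared NOT NULL → not nullable.
- phone: declared NOT NULL → not nullable.
- capacity: no NOT NULL constraint applies → nullable.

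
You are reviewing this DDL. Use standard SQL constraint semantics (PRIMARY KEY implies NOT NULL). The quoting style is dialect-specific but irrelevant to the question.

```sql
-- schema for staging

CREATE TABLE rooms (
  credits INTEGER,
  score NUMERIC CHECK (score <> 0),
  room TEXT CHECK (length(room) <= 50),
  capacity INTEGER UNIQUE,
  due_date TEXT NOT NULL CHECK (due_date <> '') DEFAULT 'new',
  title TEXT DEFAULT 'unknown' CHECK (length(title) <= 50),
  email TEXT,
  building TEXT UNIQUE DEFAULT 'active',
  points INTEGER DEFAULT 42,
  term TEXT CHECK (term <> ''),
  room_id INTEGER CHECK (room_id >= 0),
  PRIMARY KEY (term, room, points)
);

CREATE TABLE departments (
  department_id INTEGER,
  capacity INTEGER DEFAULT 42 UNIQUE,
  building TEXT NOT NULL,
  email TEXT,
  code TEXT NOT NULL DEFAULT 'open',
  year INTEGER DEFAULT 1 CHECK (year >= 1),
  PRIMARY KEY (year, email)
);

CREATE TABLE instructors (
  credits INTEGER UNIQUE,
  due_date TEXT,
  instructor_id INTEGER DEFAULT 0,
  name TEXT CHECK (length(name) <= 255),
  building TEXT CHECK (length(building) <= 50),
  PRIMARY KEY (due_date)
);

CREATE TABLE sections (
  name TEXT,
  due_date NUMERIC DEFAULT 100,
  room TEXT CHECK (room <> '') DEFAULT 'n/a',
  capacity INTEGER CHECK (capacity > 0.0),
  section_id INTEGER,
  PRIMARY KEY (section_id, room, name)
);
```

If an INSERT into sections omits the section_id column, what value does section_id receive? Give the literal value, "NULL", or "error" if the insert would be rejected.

error

section_id has no DEFAULT clause.
Omitting it would insert NULL, but it is part of the PRIMARY KEY, so the INSERT fails.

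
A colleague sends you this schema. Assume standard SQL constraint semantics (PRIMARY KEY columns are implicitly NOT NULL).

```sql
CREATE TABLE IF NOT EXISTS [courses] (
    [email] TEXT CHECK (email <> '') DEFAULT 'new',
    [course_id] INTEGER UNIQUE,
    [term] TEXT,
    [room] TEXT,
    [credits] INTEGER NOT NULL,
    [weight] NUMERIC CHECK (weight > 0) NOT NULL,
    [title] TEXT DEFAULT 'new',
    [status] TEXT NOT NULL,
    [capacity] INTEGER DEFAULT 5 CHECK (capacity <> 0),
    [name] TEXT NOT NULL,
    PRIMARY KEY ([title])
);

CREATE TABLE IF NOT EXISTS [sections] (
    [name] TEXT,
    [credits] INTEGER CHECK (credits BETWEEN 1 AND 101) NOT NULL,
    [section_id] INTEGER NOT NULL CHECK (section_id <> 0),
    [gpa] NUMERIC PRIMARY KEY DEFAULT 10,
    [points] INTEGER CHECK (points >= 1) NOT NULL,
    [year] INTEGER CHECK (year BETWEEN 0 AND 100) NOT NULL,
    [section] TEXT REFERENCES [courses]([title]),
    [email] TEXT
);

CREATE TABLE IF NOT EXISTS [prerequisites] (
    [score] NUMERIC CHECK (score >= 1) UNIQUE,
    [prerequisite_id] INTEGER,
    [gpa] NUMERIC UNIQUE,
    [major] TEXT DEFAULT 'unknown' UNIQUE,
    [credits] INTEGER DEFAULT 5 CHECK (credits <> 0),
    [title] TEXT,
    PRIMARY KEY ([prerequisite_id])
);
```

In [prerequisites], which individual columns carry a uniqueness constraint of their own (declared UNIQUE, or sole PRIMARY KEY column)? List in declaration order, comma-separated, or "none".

- score: declared UNIQUE → unique.
- prerequisite_id: single-column PRIMARY KEY → unique.
- gpa: declared UNIQUE → unique.
- major: declared UNIQUE → unique.
- credits: no UNIQUE or single-column PK constraint.
- title: no UNIQUE or single-column PK constraint.

score, prerequisite_id, gpa, major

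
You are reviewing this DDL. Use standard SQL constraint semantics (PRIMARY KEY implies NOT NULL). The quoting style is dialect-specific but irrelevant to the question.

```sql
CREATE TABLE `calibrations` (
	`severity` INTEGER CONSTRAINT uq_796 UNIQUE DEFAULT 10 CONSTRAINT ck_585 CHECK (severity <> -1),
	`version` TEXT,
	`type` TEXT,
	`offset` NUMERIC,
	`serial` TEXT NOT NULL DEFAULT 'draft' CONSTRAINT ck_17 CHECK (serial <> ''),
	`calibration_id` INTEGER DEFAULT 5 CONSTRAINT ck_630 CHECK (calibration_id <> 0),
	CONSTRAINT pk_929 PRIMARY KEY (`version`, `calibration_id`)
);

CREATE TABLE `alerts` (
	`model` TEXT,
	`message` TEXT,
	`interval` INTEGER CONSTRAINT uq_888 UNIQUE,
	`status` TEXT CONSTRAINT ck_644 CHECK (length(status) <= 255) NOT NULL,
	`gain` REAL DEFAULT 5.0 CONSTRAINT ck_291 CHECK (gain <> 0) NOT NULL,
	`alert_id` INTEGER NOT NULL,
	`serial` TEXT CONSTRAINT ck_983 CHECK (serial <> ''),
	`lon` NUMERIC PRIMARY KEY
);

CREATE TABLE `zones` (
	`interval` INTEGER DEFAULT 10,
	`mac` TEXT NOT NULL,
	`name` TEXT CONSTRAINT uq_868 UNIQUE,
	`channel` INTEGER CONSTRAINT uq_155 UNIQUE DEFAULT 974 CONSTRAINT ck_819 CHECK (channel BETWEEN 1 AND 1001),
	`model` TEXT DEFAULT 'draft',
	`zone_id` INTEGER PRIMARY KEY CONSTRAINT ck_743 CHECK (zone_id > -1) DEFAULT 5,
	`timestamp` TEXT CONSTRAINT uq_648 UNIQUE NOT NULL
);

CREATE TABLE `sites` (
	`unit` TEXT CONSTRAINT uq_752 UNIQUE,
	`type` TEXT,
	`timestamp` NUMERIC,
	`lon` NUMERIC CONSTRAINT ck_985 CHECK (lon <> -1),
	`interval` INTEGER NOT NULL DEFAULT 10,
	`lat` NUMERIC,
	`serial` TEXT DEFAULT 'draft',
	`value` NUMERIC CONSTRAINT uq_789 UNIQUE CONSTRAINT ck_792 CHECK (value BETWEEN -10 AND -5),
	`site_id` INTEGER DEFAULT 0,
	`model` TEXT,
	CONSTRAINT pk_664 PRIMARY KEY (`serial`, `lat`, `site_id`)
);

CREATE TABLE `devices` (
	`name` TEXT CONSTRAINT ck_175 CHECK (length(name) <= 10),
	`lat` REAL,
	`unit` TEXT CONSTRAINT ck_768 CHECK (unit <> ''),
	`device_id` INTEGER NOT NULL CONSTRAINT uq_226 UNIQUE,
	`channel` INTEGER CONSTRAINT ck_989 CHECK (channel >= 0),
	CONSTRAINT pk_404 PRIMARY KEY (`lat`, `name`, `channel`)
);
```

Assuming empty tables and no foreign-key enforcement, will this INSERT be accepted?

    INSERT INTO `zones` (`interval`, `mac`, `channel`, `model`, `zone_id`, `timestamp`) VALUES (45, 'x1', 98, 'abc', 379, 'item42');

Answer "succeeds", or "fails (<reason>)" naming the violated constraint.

NOT NULL columns: mac is supplied; timestamp is supplied; zone_id is supplied.
CHECK constraints: 98 satisfies (channel BETWEEN 1 AND 1001); 379 satisfies (zone_id > -1).
No constraint is violated.

succeeds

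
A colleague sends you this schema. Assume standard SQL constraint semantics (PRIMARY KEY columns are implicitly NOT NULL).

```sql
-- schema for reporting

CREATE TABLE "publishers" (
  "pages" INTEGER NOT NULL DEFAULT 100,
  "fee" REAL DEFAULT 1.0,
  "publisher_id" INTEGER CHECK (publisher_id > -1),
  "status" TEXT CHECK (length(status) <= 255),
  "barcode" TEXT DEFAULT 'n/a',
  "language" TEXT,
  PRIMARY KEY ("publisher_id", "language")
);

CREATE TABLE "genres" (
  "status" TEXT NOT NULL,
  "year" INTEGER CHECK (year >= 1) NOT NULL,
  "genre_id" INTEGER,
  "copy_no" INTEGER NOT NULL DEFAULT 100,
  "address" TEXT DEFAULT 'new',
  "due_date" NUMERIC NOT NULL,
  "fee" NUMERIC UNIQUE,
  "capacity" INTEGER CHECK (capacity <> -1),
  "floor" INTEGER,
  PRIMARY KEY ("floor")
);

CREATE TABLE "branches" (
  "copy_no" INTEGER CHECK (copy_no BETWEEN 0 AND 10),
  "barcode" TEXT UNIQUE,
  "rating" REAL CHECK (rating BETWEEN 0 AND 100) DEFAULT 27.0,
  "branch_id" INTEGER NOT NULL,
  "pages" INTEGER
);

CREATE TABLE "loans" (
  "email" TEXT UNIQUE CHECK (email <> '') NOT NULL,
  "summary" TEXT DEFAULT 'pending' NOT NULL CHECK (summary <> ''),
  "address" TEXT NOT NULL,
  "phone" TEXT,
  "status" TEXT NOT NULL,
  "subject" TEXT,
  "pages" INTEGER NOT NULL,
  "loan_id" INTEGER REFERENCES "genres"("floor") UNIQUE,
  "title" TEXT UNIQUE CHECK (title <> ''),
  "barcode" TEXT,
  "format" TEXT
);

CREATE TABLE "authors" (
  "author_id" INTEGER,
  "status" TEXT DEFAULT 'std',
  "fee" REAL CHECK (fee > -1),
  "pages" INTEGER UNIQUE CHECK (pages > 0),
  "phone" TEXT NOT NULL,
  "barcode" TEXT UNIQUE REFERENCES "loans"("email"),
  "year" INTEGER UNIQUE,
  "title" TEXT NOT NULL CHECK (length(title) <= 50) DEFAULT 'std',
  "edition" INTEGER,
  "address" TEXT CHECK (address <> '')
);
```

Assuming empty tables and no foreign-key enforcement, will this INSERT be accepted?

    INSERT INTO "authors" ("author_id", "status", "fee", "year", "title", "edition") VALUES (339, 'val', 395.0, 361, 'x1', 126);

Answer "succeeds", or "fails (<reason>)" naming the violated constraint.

fails (NOT NULL on phone)

phone is omitted from the column list and has no DEFAULT, so it would receive NULL.
But phone is declared NOT NULL.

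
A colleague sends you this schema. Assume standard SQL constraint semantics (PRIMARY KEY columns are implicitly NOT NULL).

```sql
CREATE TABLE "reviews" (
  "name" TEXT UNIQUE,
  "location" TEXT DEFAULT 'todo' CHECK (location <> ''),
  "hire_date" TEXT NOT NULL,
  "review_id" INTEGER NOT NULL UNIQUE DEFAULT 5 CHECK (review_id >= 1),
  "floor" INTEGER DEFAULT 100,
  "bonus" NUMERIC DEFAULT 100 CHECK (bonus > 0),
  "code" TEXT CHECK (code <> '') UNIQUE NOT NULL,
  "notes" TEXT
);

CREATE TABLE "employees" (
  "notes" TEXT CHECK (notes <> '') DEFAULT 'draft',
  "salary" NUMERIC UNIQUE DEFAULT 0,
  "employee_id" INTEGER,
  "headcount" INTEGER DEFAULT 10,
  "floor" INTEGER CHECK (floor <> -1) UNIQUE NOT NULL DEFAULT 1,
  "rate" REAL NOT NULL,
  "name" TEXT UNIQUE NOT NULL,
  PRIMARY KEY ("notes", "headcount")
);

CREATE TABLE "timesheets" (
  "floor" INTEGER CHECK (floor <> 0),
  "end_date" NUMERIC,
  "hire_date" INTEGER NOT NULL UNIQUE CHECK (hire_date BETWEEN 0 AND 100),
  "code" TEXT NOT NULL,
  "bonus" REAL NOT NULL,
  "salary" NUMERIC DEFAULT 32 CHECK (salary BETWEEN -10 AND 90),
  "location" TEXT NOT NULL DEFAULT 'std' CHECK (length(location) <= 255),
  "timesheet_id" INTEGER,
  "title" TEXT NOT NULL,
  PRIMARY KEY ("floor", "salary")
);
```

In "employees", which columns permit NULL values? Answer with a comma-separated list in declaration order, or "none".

- notes: part of the PRIMARY KEY, which implies NOT NULL → not nullable.
- salary: UNIQUE does not imply NOT NULL → nullable.
- employee_id: no NOT NULL constraint applies → nullable.
- headcount: part of the PRIMARY KEY, which implies NOT NULL → not nullable.
- floor: declared NOT NULL → not nullable.
- rate: declared NOT NULL → not nullable.
- name: declared NOT NULL → not nullable.

salary, employee_id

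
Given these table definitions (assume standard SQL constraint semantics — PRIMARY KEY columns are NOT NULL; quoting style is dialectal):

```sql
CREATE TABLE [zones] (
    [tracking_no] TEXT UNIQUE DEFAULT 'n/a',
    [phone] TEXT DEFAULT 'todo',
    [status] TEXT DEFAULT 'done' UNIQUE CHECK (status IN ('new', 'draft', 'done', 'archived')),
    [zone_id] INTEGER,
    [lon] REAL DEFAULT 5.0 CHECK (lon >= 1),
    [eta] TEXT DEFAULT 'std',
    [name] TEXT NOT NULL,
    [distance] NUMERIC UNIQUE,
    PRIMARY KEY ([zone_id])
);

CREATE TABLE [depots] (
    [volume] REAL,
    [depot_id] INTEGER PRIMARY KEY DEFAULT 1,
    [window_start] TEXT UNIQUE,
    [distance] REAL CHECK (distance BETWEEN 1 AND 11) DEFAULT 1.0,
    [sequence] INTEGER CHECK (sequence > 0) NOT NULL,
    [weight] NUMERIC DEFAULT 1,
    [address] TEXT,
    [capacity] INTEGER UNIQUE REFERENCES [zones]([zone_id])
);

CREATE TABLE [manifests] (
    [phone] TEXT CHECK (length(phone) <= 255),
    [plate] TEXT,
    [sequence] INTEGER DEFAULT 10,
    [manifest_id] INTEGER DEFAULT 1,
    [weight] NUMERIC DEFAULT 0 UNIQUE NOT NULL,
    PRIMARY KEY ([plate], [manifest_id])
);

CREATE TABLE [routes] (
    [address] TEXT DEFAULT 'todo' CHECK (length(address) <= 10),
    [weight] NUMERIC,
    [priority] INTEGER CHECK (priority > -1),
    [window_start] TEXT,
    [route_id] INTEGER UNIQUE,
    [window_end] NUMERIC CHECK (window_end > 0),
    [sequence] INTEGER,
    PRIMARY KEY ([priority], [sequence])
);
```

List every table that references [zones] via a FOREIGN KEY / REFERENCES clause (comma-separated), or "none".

- depots.capacity references zones(zone_id).

depots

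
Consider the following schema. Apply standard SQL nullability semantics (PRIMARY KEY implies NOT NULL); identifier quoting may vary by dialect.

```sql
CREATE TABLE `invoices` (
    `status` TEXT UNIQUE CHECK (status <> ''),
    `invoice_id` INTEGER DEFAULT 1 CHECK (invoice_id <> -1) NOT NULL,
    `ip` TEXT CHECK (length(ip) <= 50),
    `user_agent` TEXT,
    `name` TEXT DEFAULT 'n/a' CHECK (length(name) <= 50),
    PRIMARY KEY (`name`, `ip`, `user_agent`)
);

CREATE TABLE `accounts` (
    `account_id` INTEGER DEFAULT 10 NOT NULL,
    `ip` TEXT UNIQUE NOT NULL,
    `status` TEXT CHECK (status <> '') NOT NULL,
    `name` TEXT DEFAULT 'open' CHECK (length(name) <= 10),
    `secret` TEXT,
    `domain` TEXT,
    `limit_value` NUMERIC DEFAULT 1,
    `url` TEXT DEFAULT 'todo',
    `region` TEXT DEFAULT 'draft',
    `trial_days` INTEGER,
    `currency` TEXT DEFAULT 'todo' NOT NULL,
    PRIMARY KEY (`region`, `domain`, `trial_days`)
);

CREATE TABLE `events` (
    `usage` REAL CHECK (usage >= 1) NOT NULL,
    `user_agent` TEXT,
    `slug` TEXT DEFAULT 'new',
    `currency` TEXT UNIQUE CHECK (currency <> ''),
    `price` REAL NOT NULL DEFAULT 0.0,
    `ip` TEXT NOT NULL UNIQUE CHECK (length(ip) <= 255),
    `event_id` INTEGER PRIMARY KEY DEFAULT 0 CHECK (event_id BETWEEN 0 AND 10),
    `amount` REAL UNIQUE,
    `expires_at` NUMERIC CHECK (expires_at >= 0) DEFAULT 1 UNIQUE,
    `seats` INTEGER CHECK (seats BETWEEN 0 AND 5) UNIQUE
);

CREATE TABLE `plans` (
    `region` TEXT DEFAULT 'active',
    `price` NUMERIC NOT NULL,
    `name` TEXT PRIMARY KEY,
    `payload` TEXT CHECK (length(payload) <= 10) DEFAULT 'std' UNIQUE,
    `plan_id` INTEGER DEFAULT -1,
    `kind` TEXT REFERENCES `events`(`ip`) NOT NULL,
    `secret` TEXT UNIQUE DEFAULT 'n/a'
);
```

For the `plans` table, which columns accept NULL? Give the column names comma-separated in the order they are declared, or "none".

- region: DEFAULT only fills an omitted column; an explicit NULL is still allowed → nullable.
- price: declared NOT NULL → not nullable.
- name: part of the PRIMARY KEY, which implies NOT NULL → not nullable.
- payload: CHECK does not forbid NULL (a CHECK constraint passes when its expression is NULL) → nullable.
- plan_id: DEFAULT only fills an omitted column; an explicit NULL is still allowed → nullable.
- kind: declared NOT NULL → not nullable.
- secret: UNIQUE does not imply NOT NULL → nullable.

region, payload, plan_id, secret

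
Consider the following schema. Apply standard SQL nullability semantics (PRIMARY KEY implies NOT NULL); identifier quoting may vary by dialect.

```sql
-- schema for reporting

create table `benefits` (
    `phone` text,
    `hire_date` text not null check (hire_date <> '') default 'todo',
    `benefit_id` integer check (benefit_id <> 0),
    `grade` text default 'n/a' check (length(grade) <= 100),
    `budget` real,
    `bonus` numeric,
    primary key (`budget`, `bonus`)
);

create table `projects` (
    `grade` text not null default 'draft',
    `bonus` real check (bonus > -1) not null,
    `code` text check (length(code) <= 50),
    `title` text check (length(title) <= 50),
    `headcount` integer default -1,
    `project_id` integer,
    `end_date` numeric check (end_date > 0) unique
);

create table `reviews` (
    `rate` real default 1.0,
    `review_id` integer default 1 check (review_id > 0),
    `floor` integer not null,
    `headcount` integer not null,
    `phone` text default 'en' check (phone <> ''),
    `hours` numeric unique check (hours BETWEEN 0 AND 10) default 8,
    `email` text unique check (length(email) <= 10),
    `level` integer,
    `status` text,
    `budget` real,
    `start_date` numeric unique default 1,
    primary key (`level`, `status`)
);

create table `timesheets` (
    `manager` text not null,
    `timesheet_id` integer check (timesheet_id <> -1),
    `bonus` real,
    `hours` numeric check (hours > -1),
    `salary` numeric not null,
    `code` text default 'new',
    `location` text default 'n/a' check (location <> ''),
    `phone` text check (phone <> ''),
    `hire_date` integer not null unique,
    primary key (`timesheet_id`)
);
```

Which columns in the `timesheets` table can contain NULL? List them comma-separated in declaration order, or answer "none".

- manager: declared NOT NULL → not nullable.
- timesheet_id: part of the PRIMARY KEY, which implies NOT NULL → not nullable.
- bonus: no NOT NULL constraint applies → nullable.
- hours: CHECK does not forbid NULL (a CHECK constraint passes when its expression is NULL) → nullable.
- salary: declared NOT NULL → not nullable.
- code: DEFAULT only fills an omitted column; an explicit NULL is still allowed → nullable.
- location: CHECK does not forbid NULL (a CHECK constraint passes when its expression is NULL) → nullable.
- phone: CHECK does not forbid NULL (a CHECK constraint passes when its expression is NULL) → nullable.
- hire_date: declared NOT NULL → not nullable.

bonus, hours, code, location, phone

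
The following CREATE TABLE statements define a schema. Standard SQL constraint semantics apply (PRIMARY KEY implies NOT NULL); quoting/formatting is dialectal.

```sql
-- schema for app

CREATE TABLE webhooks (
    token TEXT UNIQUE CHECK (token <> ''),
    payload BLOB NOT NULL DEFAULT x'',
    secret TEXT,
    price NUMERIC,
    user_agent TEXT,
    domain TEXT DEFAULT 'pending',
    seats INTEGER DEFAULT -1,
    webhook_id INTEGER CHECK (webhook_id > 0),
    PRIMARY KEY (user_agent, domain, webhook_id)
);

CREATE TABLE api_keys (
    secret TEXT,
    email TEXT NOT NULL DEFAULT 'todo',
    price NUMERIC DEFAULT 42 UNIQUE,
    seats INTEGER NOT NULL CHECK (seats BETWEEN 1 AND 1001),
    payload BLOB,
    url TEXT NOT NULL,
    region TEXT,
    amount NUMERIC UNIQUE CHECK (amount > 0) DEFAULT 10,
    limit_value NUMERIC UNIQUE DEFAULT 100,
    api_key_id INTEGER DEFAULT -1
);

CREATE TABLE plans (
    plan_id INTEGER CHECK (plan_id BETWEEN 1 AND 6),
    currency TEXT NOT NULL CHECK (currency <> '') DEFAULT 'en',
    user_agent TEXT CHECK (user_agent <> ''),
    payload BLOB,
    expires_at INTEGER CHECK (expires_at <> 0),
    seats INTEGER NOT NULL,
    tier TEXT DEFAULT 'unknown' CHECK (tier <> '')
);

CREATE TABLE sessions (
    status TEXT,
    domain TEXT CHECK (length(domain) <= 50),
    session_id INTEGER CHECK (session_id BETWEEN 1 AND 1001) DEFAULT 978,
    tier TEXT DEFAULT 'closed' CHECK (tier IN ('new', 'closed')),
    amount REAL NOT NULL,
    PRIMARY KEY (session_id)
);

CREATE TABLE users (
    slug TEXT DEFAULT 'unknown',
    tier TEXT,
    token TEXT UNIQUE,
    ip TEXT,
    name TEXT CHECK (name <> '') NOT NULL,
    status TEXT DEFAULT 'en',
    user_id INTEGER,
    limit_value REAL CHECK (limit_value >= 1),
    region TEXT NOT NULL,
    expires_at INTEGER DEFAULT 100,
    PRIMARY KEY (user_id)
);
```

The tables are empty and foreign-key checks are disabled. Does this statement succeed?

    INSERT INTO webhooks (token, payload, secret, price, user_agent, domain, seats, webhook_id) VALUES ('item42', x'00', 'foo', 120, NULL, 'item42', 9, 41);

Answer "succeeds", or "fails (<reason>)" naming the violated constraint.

user_agent is explicitly set to NULL, but user_agent is part of the PRIMARY KEY (implied NOT NULL).

fails (NOT NULL on user_agent)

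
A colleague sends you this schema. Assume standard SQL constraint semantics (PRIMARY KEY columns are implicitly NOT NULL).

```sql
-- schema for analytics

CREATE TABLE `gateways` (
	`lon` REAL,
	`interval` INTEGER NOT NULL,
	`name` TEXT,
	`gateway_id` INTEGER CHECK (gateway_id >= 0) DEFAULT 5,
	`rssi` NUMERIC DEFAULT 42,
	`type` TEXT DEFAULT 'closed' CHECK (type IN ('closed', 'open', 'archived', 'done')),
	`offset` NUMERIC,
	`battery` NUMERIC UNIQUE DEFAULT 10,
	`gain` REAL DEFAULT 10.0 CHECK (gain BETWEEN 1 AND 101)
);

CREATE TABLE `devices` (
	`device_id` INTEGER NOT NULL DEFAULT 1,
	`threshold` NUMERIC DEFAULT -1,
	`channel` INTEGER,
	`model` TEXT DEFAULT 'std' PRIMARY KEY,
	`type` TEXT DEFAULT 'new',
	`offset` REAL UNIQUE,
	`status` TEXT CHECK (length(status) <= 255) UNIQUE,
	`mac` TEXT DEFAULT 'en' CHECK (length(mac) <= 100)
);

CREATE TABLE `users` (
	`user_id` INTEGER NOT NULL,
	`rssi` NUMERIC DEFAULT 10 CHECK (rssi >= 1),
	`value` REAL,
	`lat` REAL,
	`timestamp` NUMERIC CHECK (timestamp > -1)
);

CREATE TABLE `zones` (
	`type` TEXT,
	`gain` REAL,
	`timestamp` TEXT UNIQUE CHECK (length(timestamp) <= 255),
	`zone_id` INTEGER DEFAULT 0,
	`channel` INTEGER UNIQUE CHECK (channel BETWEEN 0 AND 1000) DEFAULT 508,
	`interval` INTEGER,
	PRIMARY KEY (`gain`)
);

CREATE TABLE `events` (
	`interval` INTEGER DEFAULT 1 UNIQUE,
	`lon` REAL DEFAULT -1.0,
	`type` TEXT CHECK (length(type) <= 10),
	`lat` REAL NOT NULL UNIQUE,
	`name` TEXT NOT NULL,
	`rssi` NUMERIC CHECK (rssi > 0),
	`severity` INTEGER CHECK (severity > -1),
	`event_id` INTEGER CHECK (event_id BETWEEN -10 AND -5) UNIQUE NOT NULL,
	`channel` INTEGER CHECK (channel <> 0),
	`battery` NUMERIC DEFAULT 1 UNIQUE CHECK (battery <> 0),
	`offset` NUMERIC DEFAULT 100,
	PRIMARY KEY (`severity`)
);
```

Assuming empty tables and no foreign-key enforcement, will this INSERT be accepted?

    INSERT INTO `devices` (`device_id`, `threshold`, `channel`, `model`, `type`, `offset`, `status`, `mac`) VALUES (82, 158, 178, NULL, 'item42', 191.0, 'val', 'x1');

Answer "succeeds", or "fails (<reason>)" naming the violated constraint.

model is explicitly set to NULL, but model is part of the PRIMARY KEY (implied NOT NULL).

fails (NOT NULL on model)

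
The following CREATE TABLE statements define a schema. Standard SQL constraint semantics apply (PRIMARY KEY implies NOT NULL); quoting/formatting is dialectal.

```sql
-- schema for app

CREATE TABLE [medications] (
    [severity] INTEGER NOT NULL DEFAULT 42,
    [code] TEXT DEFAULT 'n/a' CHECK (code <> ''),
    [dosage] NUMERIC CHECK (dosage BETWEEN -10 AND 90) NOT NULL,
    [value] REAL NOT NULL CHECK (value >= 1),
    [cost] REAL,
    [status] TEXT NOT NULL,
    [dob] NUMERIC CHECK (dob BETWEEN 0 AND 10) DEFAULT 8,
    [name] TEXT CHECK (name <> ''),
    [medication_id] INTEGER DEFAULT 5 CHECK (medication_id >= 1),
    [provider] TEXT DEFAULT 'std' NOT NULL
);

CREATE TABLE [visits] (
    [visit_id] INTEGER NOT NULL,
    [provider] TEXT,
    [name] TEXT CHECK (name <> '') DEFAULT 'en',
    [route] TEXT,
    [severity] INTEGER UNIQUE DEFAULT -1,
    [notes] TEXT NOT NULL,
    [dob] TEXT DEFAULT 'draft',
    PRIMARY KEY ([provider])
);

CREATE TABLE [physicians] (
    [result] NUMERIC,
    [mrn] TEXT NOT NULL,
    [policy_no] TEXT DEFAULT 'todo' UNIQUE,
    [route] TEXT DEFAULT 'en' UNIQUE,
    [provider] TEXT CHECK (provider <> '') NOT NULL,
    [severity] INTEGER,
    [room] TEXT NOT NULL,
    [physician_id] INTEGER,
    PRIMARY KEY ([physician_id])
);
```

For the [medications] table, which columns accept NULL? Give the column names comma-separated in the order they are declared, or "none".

code, cost, dob, name, medication_id

- severity: declared NOT NULL → not nullable.
- code: CHECK does not forbid NULL (a CHECK constraint passes when its expression is NULL) → nullable.
- dosage: declared NOT NULL → not nullable.
- value: declared NOT NULL → not nullable.
- cost: no NOT NULL constraint applies → nullable.
- status: declared NOT NULL → not nullable.
- dob: CHECK does not forbid NULL (a CHECK constraint passes when its expression is NULL) → nullable.
- name: CHECK does not forbid NULL (a CHECK constraint passes when its expression is NULL) → nullable.
- medication_id: CHECK does not forbid NULL (a CHECK constraint passes when its expression is NULL) → nullable.
- provider: declared NOT NULL → not nullable.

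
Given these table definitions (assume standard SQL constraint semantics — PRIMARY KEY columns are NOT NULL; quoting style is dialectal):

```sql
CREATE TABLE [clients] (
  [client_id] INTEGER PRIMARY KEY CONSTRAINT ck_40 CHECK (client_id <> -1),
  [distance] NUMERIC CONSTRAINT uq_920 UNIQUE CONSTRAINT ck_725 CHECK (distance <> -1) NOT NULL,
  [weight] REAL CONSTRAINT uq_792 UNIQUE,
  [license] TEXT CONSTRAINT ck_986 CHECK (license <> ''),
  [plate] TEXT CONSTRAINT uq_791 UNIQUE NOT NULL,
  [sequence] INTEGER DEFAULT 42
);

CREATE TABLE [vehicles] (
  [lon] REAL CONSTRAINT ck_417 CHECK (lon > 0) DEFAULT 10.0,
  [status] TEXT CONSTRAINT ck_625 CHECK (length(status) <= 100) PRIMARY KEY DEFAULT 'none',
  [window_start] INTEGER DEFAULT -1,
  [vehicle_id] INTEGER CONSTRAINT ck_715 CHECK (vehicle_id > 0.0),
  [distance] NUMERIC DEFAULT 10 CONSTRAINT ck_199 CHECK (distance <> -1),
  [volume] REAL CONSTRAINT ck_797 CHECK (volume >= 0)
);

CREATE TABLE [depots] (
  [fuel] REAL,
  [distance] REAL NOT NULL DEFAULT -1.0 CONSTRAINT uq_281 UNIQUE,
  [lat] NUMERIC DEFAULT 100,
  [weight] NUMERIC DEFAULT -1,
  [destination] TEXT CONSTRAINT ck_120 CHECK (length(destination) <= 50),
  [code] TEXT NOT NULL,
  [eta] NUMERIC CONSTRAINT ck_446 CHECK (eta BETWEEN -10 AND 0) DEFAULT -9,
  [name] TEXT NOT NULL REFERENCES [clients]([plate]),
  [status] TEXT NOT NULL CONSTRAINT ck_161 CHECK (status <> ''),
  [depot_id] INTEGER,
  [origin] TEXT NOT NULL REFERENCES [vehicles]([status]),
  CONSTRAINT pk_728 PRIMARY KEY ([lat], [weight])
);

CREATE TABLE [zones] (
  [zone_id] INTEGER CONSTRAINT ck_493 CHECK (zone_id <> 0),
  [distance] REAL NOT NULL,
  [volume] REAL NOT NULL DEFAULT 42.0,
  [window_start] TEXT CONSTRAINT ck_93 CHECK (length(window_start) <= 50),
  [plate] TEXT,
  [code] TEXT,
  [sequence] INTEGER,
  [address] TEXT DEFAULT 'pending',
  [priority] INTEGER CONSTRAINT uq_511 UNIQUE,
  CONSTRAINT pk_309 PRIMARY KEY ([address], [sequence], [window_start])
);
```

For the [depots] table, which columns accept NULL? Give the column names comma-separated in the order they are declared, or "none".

- fuel: no NOT NULL constraint applies → nullable.
- distance: declared NOT NULL → not nullable.
- lat: part of the PRIMARY KEY, which implies NOT NULL → not nullable.
- weight: part of the PRIMARY KEY, which implies NOT NULL → not nullable.
- destination: CHECK does not forbid NULL (a CHECK constraint passes when its expression is NULL) → nullable.
- code: declared NOT NULL → not nullable.
- eta: CHECK does not forbid NULL (a CHECK constraint passes when its expression is NULL) → nullable.
- name: declared NOT NULL → not nullable.
- status: declared NOT NULL → not nullable.
- depot_id: no NOT NULL constraint applies → nullable.
- origin: declared NOT NULL → not nullable.

fuel, destination, eta, depot_id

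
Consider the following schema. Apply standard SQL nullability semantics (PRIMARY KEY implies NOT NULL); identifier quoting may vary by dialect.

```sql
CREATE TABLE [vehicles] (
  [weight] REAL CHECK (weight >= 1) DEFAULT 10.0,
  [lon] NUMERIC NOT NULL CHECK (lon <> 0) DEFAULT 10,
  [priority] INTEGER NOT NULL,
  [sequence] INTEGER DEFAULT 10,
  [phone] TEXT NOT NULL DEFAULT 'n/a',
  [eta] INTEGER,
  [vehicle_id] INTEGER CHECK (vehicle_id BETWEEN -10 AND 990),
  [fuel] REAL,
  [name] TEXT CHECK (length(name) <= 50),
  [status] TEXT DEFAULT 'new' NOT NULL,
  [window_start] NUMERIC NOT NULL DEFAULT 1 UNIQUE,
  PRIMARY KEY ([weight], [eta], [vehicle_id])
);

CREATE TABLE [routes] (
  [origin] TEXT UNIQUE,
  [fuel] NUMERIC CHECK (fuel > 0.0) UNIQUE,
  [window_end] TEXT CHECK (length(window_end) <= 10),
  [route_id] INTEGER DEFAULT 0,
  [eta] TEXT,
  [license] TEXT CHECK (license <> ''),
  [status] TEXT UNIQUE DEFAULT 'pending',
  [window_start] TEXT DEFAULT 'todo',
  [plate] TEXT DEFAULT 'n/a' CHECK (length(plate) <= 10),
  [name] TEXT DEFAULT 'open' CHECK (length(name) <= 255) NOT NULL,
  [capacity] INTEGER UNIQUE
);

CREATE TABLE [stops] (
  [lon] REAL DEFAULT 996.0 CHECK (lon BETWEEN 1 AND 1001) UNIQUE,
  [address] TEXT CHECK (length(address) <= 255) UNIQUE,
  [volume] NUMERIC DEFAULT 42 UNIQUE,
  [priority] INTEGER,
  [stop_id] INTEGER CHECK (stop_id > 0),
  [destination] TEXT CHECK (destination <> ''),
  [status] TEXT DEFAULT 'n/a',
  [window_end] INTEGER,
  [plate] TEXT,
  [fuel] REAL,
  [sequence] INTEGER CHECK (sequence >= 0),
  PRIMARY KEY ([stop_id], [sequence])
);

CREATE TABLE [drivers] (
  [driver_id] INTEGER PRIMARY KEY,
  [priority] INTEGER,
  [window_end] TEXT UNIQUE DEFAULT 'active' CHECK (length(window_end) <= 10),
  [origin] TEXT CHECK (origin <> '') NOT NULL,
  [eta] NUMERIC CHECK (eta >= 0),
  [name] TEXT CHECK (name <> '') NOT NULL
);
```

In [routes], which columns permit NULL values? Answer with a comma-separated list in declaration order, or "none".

- origin: UNIQUE does not imply NOT NULL → nullable.
- fuel: CHECK does not forbid NULL (a CHECK constraint passes when its expression is NULL) → nullable.
- window_end: CHECK does not forbid NULL (a CHECK constraint passes when its expression is NULL) → nullable.
- route_id: DEFAULT only fills an omitted column; an explicit NULL is still allowed → nullable.
- eta: no NOT NULL constraint applies → nullable.
- license: CHECK does not forbid NULL (a CHECK constraint passes when its expression is NULL) → nullable.
- status: UNIQUE does not imply NOT NULL → nullable.
- window_start: DEFAULT only fills an omitted column; an explicit NULL is still allowed → nullable.
- plate: CHECK does not forbid NULL (a CHECK constraint passes when its expression is NULL) → nullable.
- name: declared NOT NULL → not nullable.
- capacity: UNIQUE does not imply NOT NULL → nullable.

origin, fuel, window_end, route_id, eta, license, status, window_start, plate, capacity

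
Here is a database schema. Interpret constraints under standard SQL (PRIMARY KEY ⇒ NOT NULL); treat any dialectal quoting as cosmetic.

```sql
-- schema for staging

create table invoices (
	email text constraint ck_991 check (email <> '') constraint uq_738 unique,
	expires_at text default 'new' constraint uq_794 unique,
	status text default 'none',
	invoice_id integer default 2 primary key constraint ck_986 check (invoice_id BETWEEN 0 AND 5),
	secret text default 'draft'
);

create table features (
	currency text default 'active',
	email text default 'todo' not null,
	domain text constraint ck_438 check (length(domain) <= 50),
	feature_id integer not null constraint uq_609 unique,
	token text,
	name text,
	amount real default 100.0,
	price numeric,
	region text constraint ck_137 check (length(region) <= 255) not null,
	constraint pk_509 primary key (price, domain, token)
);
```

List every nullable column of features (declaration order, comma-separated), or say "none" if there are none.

currency, name, amount

- currency: DEFAULT only fills an omitted column; an explicit NULL is still allowed → nullable.
- email: declared NOT NULL → not nullable.
- domain: part of the PRIMARY KEY, which implies NOT NULL → not nullable.
- feature_id: declared NOT NULL → not nullable.
- token: part of the PRIMARY KEY, which implies NOT NULL → not nullable.
- name: no NOT NULL constraint applies → nullable.
- amount: DEFAULT only fills an omitted column; an explicit NULL is still allowed → nullable.
- price: part of the PRIMARY KEY, which implies NOT NULL → not nullable.
- region: declared NOT NULL → not nullable.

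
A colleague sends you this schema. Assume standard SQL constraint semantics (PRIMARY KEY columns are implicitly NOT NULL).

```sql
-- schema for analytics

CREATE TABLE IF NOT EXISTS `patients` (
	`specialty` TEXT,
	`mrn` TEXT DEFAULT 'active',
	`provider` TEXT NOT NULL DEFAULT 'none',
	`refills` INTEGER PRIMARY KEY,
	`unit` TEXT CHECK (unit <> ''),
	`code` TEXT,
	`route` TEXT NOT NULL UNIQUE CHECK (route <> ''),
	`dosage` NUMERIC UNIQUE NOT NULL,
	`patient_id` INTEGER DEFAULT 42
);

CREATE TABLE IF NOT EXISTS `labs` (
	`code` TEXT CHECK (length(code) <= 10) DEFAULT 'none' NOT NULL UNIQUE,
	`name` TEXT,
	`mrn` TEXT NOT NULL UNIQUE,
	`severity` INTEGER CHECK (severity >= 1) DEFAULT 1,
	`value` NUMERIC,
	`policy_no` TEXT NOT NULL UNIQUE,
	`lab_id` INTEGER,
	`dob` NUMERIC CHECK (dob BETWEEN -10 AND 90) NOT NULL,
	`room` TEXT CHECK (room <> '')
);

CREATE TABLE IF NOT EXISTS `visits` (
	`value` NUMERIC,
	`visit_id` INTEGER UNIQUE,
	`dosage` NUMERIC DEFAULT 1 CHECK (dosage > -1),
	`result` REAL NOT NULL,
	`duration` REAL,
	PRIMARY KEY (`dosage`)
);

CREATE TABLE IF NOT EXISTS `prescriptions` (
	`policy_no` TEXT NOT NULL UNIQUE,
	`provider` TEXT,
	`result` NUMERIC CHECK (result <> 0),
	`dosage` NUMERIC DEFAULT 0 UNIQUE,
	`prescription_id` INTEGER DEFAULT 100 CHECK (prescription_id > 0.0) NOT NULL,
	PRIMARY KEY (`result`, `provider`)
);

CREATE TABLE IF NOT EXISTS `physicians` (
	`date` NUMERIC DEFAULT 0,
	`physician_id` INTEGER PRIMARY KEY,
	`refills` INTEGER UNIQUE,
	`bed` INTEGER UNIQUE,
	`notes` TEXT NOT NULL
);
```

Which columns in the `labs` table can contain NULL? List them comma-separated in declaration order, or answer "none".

- code: declared NOT NULL → not nullable.
- name: no NOT NULL constraint applies → nullable.
- mrn: declared NOT NULL → not nullable.
- severity: CHECK does not forbid NULL (a CHECK constraint passes when its expression is NULL) → nullable.
- value: no NOT NULL constraint applies → nullable.
- policy_no: declared NOT NULL → not nullable.
- lab_id: no NOT NULL constraint applies → nullable.
- dob: declared NOT NULL → not nullable.
- room: CHECK does not forbid NULL (a CHECK constraint passes when its expression is NULL) → nullable.

name, severity, value, lab_id, room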